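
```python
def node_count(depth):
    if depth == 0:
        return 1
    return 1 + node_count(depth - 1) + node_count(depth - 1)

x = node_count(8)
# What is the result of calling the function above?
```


node_count(8)
= 1 + node_count(7) + node_count(7)
= 1 + 2 * node_count(7)
node_count(k) = 2^(k+1) - 1
node_count(0) = 1
node_count(1) = 3
node_count(2) = 7
node_count(3) = 15
node_count(4) = 31
node_count(8) = 2^9 - 1 = 511


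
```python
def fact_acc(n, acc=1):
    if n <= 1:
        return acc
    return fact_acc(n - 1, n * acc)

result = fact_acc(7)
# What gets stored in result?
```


fact_acc(7, 1)
= fact_acc(6, 7 * 1) = fact_acc(6, 7)
= fact_acc(5, 6 * 7) = fact_acc(5, 42)
= fact_acc(4, 5 * 42) = fact_acc(4, 210)
= fact_acc(3, 4 * 210) = fact_acc(3, 840)
= fact_acc(2, 3 * 840) = fact_acc(2, 2520)
= fact_acc(1, 2 * 2520) = fact_acc(1, 5040)
n <= 1, return acc = 5040


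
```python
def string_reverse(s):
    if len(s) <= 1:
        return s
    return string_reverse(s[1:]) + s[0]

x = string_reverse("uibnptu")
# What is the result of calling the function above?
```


string_reverse("uibnptu")
= string_reverse("ibnptu") + "u"
= string_reverse("bnptu") + "i" + "u"
= string_reverse("nptu") + "b" + "i" + "u"
= string_reverse("ptu") + "n" + "b" + "i" + "u"
= string_reverse("tu") + "p" + "n" + "b" + "i" + "u"
= string_reverse("u") + "t" + "p" + "n" + "b" + "i" + "u"
= "u" + "t" + "p" + "n" + "b" + "i" + "u"
= "utpnbiu"


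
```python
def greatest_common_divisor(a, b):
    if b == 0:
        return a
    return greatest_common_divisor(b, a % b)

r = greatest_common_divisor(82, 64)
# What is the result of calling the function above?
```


greatest_common_divisor(82, 64)
= greatest_common_divisor(64, 82 % 64) = greatest_common_divisor(64, 18)
= greatest_common_divisor(18, 64 % 18) = greatest_common_divisor(18, 10)
= greatest_common_divisor(10, 18 % 10) = greatest_common_divisor(10, 8)
= greatest_common_divisor(8, 10 % 8) = greatest_common_divisor(8, 2)
= greatest_common_divisor(2, 8 % 2) = greatest_common_divisor(2, 0)
b == 0, return a = 2


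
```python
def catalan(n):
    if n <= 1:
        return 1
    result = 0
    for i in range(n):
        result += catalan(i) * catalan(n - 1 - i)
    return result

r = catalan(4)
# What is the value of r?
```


catalan(4)
= sum of catalan(i) * catalan(4-1-i) for i in 0..3
First compute sub-values bottom-up:
  catalan(0) = 1, catalan(1) = 1
  catalan(2) = 1*1 + 1*1 = 2
  catalan(3) = 1*2 + 1*1 + 2*1 = 5
Now catalan(4):
  catalan(0)*catalan(3) = 1*5 = 5
  catalan(1)*catalan(2) = 1*2 = 2
  catalan(2)*catalan(1) = 2*1 = 2
  catalan(3)*catalan(0) = 5*1 = 5
= 5 + 2 + 2 + 5
= 14


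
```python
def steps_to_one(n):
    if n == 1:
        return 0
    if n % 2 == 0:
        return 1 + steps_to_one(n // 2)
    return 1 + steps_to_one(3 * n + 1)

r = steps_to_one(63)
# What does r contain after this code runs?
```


steps_to_one(63)
63 is odd -> 3*63+1 = 190 -> steps_to_one(190)
190 is even -> steps_to_one(95)
95 is odd -> 3*95+1 = 286 -> steps_to_one(286)
286 is even -> steps_to_one(143)
143 is odd -> 3*143+1 = 430 -> steps_to_one(430)
430 is even -> steps_to_one(215)
215 is odd -> 3*215+1 = 646 -> steps_to_one(646)
646 is even -> steps_to_one(323)
323 is odd -> 3*323+1 = 970 -> steps_to_one(970)
970 is even -> steps_to_one(485)
485 is odd -> 3*485+1 = 1456 -> steps_to_one(1456)
1456 is even -> steps_to_one(728)
728 is even -> steps_to_one(364)
364 is even -> steps_to_one(182)
182 is even -> steps_to_one(91)
91 is odd -> 3*91+1 = 274 -> steps_to_one(274)
274 is even -> steps_to_one(137)
137 is odd -> 3*137+1 = 412 -> steps_to_one(412)
412 is even -> steps_to_one(206)
206 is even -> steps_to_one(103)
103 is odd -> 3*103+1 = 310 -> steps_to_one(310)
310 is even -> steps_to_one(155)
155 is odd -> 3*155+1 = 466 -> steps_to_one(466)
466 is even -> steps_to_one(233)
233 is odd -> 3*233+1 = 700 -> steps_to_one(700)
700 is even -> steps_to_one(350)
350 is even -> steps_to_one(175)
175 is odd -> 3*175+1 = 526 -> steps_to_one(526)
526 is even -> steps_to_one(263)
263 is odd -> 3*263+1 = 790 -> steps_to_one(790)
790 is even -> steps_to_one(395)
395 is odd -> 3*395+1 = 1186 -> steps_to_one(1186)
1186 is even -> steps_to_one(593)
593 is odd -> 3*593+1 = 1780 -> steps_to_one(1780)
1780 is even -> steps_to_one(890)
890 is even -> steps_to_one(445)
445 is odd -> 3*445+1 = 1336 -> steps_to_one(1336)
1336 is even -> steps_to_one(668)
668 is even -> steps_to_one(334)
334 is even -> steps_to_one(167)
167 is odd -> 3*167+1 = 502 -> steps_to_one(502)
502 is even -> steps_to_one(251)
251 is odd -> 3*251+1 = 754 -> steps_to_one(754)
754 is even -> steps_to_one(377)
377 is odd -> 3*377+1 = 1132 -> steps_to_one(1132)
1132 is even -> steps_to_one(566)
566 is even -> steps_to_one(283)
283 is odd -> 3*283+1 = 850 -> steps_to_one(850)
850 is even -> steps_to_one(425)
425 is odd -> 3*425+1 = 1276 -> steps_to_one(1276)
1276 is even -> steps_to_one(638)
638 is even -> steps_to_one(319)
319 is odd -> 3*319+1 = 958 -> steps_to_one(958)
958 is even -> steps_to_one(479)
479 is odd -> 3*479+1 = 1438 -> steps_to_one(1438)
1438 is even -> steps_to_one(719)
719 is odd -> 3*719+1 = 2158 -> steps_to_one(2158)
2158 is even -> steps_to_one(1079)
1079 is odd -> 3*1079+1 = 3238 -> steps_to_one(3238)
3238 is even -> steps_to_one(1619)
1619 is odd -> 3*1619+1 = 4858 -> steps_to_one(4858)
4858 is even -> steps_to_one(2429)
2429 is odd -> 3*2429+1 = 7288 -> steps_to_one(7288)
7288 is even -> steps_to_one(3644)
3644 is even -> steps_to_one(1822)
1822 is even -> steps_to_one(911)
911 is odd -> 3*911+1 = 2734 -> steps_to_one(2734)
2734 is even -> steps_to_one(1367)
1367 is odd -> 3*1367+1 = 4102 -> steps_to_one(4102)
4102 is even -> steps_to_one(2051)
2051 is odd -> 3*2051+1 = 6154 -> steps_to_one(6154)
6154 is even -> steps_to_one(3077)
3077 is odd -> 3*3077+1 = 9232 -> steps_to_one(9232)
9232 is even -> steps_to_one(4616)
4616 is even -> steps_to_one(2308)
2308 is even -> steps_to_one(1154)
1154 is even -> steps_to_one(577)
577 is odd -> 3*577+1 = 1732 -> steps_to_one(1732)
1732 is even -> steps_to_one(866)
866 is even -> steps_to_one(433)
433 is odd -> 3*433+1 = 1300 -> steps_to_one(1300)
1300 is even -> steps_to_one(650)
650 is even -> steps_to_one(325)
325 is odd -> 3*325+1 = 976 -> steps_to_one(976)
976 is even -> steps_to_one(488)
488 is even -> steps_to_one(244)
244 is even -> steps_to_one(122)
122 is even -> steps_to_one(61)
61 is odd -> 3*61+1 = 184 -> steps_to_one(184)
184 is even -> steps_to_one(92)
92 is even -> steps_to_one(46)
46 is even -> steps_to_one(23)
23 is odd -> 3*23+1 = 70 -> steps_to_one(70)
70 is even -> steps_to_one(35)
35 is odd -> 3*35+1 = 106 -> steps_to_one(106)
106 is even -> steps_to_one(53)
53 is odd -> 3*53+1 = 160 -> steps_to_one(160)
160 is even -> steps_to_one(80)
80 is even -> steps_to_one(40)
40 is even -> steps_to_one(20)
20 is even -> steps_to_one(10)
10 is even -> steps_to_one(5)
5 is odd -> 3*5+1 = 16 -> steps_to_one(16)
16 is even -> steps_to_one(8)
8 is even -> steps_to_one(4)
4 is even -> steps_to_one(2)
2 is even -> steps_to_one(1)
Reached 1 after 107 steps
= 107


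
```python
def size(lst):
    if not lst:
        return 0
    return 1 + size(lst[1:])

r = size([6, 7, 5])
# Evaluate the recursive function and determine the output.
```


size([6, 7, 5])
= 1 + size([7, 5])
= 1 + 1 + size([5])
= 1 + 1 + 1 + size([])
= 1 + 1 + 1 + 0
= 3


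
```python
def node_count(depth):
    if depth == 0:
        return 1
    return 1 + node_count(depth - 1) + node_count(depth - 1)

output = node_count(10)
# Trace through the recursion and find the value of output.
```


node_count(10)
= 1 + node_count(9) + node_count(9)
= 1 + 2 * node_count(9)
node_count(k) = 2^(k+1) - 1
node_count(0) = 1
node_count(1) = 3
node_count(2) = 7
node_count(3) = 15
node_count(4) = 31
node_count(10) = 2^11 - 1 = 2047


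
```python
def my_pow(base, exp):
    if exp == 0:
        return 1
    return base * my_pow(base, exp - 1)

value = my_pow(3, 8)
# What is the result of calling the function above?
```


my_pow(3, 8)
= 3 * my_pow(3, 7)
= 3 * 3 * my_pow(3, 6)
= 3 * 3 * 3 * my_pow(3, 5)
= 3 * 3 * 3 * 3 * my_pow(3, 4)
= 3 * 3 * 3 * 3 * 3 * my_pow(3, 3)
= 3 * 3 * 3 * 3 * 3 * 3 * my_pow(3, 2)
= 3 * 3 * 3 * 3 * 3 * 3 * 3 * my_pow(3, 1)
= 3 * 3 * 3 * 3 * 3 * 3 * 3 * 3 * my_pow(3, 0)
= 3 * 3 * 3 * 3 * 3 * 3 * 3 * 3 * 1
= 6561


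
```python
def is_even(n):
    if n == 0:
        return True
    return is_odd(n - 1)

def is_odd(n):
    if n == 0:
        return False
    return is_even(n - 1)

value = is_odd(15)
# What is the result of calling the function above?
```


is_odd(15)
= is_even(14)
= is_odd(13)
= is_even(12)
= is_odd(11)
= is_even(10)
= is_odd(9)
= is_even(8)
= is_odd(7)
= is_even(6)
= is_odd(5)
= is_even(4)
= is_odd(3)
= is_even(2)
= is_odd(1)
= is_even(0)
n == 0: return True
= True


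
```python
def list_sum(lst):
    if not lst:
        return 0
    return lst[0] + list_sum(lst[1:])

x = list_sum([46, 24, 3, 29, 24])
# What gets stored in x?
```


list_sum([46, 24, 3, 29, 24])
= 46 + list_sum([24, 3, 29, 24])
= 46 + 24 + list_sum([3, 29, 24])
= 46 + 24 + 3 + list_sum([29, 24])
= 46 + 24 + 3 + 29 + list_sum([24])
= 46 + 24 + 3 + 29 + 24 + list_sum([])
= 46 + 24 + 3 + 29 + 24 + 0
= 126


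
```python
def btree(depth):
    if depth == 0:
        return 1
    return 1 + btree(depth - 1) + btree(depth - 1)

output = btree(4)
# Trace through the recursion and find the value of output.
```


btree(4)
= 1 + btree(3) + btree(3)
= 1 + 2 * btree(3)
btree(k) = 2^(k+1) - 1
btree(0) = 1
btree(1) = 3
btree(2) = 7
btree(3) = 15
btree(4) = 31
btree(4) = 2^5 - 1 = 31


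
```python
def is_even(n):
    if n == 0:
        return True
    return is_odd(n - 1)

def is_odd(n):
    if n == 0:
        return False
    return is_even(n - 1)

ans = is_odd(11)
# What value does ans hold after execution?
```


is_odd(11)
= is_even(10)
= is_odd(9)
= is_even(8)
= is_odd(7)
= is_even(6)
= is_odd(5)
= is_even(4)
= is_odd(3)
= is_even(2)
= is_odd(1)
= is_even(0)
n == 0: return True
= True


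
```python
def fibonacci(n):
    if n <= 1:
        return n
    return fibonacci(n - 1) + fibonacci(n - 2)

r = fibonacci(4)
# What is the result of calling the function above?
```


fibonacci(4)
= fibonacci(3) + fibonacci(2)
= (fibonacci(2) + fibonacci(1)) + fibonacci(2)
Computing bottom-up: fibonacci(0)=0, fibonacci(1)=1, fibonacci(2)=1, fibonacci(3)=2, fibonacci(4)=3
= 3


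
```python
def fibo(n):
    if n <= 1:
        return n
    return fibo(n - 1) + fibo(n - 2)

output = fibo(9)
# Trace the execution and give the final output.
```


fibo(9)
= fibo(8) + fibo(7)
= (fibo(7) + fibo(6)) + fibo(7)
Computing bottom-up: fibo(0)=0, fibo(1)=1, fibo(2)=1, fibo(3)=2, fibo(4)=3, fibo(5)=5, fibo(6)=8, fibo(7)=13, fibo(8)=21, fibo(9)=34
= 34


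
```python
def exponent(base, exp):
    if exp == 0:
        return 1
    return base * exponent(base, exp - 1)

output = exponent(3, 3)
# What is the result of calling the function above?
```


exponent(3, 3)
= 3 * exponent(3, 2)
= 3 * 3 * exponent(3, 1)
= 3 * 3 * 3 * exponent(3, 0)
= 3 * 3 * 3 * 1
= 27


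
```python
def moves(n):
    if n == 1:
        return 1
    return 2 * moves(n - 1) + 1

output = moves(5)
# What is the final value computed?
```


moves(5)
= 2 * moves(4) + 1
= 2 * (2 * moves(3) + 1) + 1
= 2 * (2 * (2 * moves(2) + 1) + 1) + 1
= 2 * (2 * (2 * (2 * moves(1) + 1) + 1) + 1) + 1
Now compute bottom-up:
moves(1) = 1
moves(2) = 2 * 1 + 1 = 3
moves(3) = 2 * 3 + 1 = 7
moves(4) = 2 * 7 + 1 = 15
moves(5) = 2 * 15 + 1 = 31
= 31


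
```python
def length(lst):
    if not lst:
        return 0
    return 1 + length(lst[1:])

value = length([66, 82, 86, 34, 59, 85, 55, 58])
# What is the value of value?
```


length([66, 82, 86, 34, 59, 85, 55, 58])
= 1 + length([82, 86, 34, 59, 85, 55, 58])
= 1 + 1 + length([86, 34, 59, 85, 55, 58])
= 1 + 1 + 1 + length([34, 59, 85, 55, 58])
= 1 + 1 + 1 + 1 + length([59, 85, 55, 58])
= 1 + 1 + 1 + 1 + 1 + length([85, 55, 58])
= 1 + 1 + 1 + 1 + 1 + 1 + length([55, 58])
= 1 + 1 + 1 + 1 + 1 + 1 + 1 + length([58])
= 1 + 1 + 1 + 1 + 1 + 1 + 1 + 1 + length([])
= 1 + 1 + 1 + 1 + 1 + 1 + 1 + 1 + 0
= 8


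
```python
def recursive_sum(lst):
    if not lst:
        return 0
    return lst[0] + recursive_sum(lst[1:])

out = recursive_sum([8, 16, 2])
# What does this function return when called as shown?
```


recursive_sum([8, 16, 2])
= 8 + recursive_sum([16, 2])
= 8 + 16 + recursive_sum([2])
= 8 + 16 + 2 + recursive_sum([])
= 8 + 16 + 2 + 0
= 26


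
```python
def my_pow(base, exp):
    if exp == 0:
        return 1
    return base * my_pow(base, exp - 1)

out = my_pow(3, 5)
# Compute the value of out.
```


my_pow(3, 5)
= 3 * my_pow(3, 4)
= 3 * 3 * my_pow(3, 3)
= 3 * 3 * 3 * my_pow(3, 2)
= 3 * 3 * 3 * 3 * my_pow(3, 1)
= 3 * 3 * 3 * 3 * 3 * my_pow(3, 0)
= 3 * 3 * 3 * 3 * 3 * 1
= 243


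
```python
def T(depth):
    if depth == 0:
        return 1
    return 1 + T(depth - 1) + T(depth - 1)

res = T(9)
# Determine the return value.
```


T(9)
= 1 + T(8) + T(8)
= 1 + 2 * T(8)
T(k) = 2^(k+1) - 1
T(0) = 1
T(1) = 3
T(2) = 7
T(3) = 15
T(4) = 31
T(9) = 2^10 - 1 = 1023


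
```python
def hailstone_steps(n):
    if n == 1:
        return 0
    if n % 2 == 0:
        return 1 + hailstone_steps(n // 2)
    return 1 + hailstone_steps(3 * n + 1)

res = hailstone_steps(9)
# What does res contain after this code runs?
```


hailstone_steps(9)
9 is odd -> 3*9+1 = 28 -> hailstone_steps(28)
28 is even -> hailstone_steps(14)
14 is even -> hailstone_steps(7)
7 is odd -> 3*7+1 = 22 -> hailstone_steps(22)
22 is even -> hailstone_steps(11)
11 is odd -> 3*11+1 = 34 -> hailstone_steps(34)
34 is even -> hailstone_steps(17)
17 is odd -> 3*17+1 = 52 -> hailstone_steps(52)
52 is even -> hailstone_steps(26)
26 is even -> hailstone_steps(13)
13 is odd -> 3*13+1 = 40 -> hailstone_steps(40)
40 is even -> hailstone_steps(20)
20 is even -> hailstone_steps(10)
10 is even -> hailstone_steps(5)
5 is odd -> 3*5+1 = 16 -> hailstone_steps(16)
16 is even -> hailstone_steps(8)
8 is even -> hailstone_steps(4)
4 is even -> hailstone_steps(2)
2 is even -> hailstone_steps(1)
Reached 1 after 19 steps
= 19


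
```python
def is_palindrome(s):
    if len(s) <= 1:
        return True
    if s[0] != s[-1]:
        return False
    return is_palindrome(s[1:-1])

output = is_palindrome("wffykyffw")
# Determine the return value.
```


is_palindrome("wffykyffw")
"wffykyffw": s[0]='w' == s[-1]='w' -> is_palindrome("ffykyff")
"ffykyff": s[0]='f' == s[-1]='f' -> is_palindrome("fykyf")
"fykyf": s[0]='f' == s[-1]='f' -> is_palindrome("yky")
"yky": s[0]='y' == s[-1]='y' -> is_palindrome("k")
"k": len <= 1 -> True
= True


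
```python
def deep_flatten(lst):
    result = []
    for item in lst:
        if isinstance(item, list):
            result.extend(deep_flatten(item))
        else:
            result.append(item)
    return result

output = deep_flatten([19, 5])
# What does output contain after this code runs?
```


deep_flatten([19, 5])
Processing each element:
  19 is not a list -> append 19
  5 is not a list -> append 5
= [19, 5]


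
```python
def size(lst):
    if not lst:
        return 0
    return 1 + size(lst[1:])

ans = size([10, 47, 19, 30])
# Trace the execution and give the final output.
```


size([10, 47, 19, 30])
= 1 + size([47, 19, 30])
= 1 + 1 + size([19, 30])
= 1 + 1 + 1 + size([30])
= 1 + 1 + 1 + 1 + size([])
= 1 + 1 + 1 + 1 + 0
= 4


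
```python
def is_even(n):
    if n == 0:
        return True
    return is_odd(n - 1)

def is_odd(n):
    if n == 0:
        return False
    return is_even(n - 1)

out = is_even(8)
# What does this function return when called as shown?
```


is_even(8)
= is_odd(7)
= is_even(6)
= is_odd(5)
= is_even(4)
= is_odd(3)
= is_even(2)
= is_odd(1)
= is_even(0)
n == 0: return True
= True


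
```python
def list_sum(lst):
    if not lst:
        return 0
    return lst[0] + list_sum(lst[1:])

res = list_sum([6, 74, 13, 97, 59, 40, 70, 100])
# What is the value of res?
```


list_sum([6, 74, 13, 97, 59, 40, 70, 100])
= 6 + list_sum([74, 13, 97, 59, 40, 70, 100])
= 6 + 74 + list_sum([13, 97, 59, 40, 70, 100])
= 6 + 74 + 13 + list_sum([97, 59, 40, 70, 100])
= 6 + 74 + 13 + 97 + list_sum([59, 40, 70, 100])
= 6 + 74 + 13 + 97 + 59 + list_sum([40, 70, 100])
= 6 + 74 + 13 + 97 + 59 + 40 + list_sum([70, 100])
= 6 + 74 + 13 + 97 + 59 + 40 + 70 + list_sum([100])
= 6 + 74 + 13 + 97 + 59 + 40 + 70 + 100 + list_sum([])
= 6 + 74 + 13 + 97 + 59 + 40 + 70 + 100 + 0
= 459


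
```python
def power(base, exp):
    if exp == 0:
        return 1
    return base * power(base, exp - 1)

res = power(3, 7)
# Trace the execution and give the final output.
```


power(3, 7)
= 3 * power(3, 6)
= 3 * 3 * power(3, 5)
= 3 * 3 * 3 * power(3, 4)
= 3 * 3 * 3 * 3 * power(3, 3)
= 3 * 3 * 3 * 3 * 3 * power(3, 2)
= 3 * 3 * 3 * 3 * 3 * 3 * power(3, 1)
= 3 * 3 * 3 * 3 * 3 * 3 * 3 * power(3, 0)
= 3 * 3 * 3 * 3 * 3 * 3 * 3 * 1
= 2187


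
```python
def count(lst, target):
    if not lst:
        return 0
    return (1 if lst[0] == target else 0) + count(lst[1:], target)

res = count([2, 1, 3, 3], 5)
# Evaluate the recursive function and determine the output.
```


count([2, 1, 3, 3], 5)
lst[0]=2 != 5: 0 + count([1, 3, 3], 5)
lst[0]=1 != 5: 0 + count([3, 3], 5)
lst[0]=3 != 5: 0 + count([3], 5)
lst[0]=3 != 5: 0 + count([], 5)
= 0


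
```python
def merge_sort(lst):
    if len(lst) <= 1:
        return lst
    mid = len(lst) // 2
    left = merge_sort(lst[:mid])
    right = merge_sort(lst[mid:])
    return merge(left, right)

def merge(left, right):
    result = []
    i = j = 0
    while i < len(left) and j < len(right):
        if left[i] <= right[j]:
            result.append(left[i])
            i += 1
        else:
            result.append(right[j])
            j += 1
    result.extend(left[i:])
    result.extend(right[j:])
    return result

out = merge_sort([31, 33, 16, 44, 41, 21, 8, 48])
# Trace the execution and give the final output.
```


merge_sort([31, 33, 16, 44, 41, 21, 8, 48])
Split into [31, 33, 16, 44] and [41, 21, 8, 48]
Left sorted: [16, 31, 33, 44]
Right sorted: [8, 21, 41, 48]
Merge [16, 31, 33, 44] and [8, 21, 41, 48]
= [8, 16, 21, 31, 33, 41, 44, 48]


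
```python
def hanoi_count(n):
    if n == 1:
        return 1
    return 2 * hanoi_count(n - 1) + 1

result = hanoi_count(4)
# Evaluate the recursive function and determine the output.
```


hanoi_count(4)
= 2 * hanoi_count(3) + 1
= 2 * (2 * hanoi_count(2) + 1) + 1
= 2 * (2 * (2 * hanoi_count(1) + 1) + 1) + 1
Now compute bottom-up:
hanoi_count(1) = 1
hanoi_count(2) = 2 * 1 + 1 = 3
hanoi_count(3) = 2 * 3 + 1 = 7
hanoi_count(4) = 2 * 7 + 1 = 15
= 15


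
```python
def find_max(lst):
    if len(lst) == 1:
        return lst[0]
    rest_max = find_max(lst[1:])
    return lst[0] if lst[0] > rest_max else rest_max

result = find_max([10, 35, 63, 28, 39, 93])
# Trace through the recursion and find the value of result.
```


find_max([10, 35, 63, 28, 39, 93])
= compare 10 with find_max([35, 63, 28, 39, 93])
= compare 35 with find_max([63, 28, 39, 93])
= compare 63 with find_max([28, 39, 93])
= compare 28 with find_max([39, 93])
= compare 39 with find_max([93])
Base: find_max([93]) = 93
compare 39 with 93: max = 93
compare 28 with 93: max = 93
compare 63 with 93: max = 93
compare 35 with 93: max = 93
compare 10 with 93: max = 93
= 93


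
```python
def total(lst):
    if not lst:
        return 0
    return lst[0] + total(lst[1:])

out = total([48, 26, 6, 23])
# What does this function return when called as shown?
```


total([48, 26, 6, 23])
= 48 + total([26, 6, 23])
= 48 + 26 + total([6, 23])
= 48 + 26 + 6 + total([23])
= 48 + 26 + 6 + 23 + total([])
= 48 + 26 + 6 + 23 + 0
= 103


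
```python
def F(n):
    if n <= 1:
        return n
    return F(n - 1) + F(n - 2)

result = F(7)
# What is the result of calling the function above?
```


F(7)
= F(6) + F(5)
= (F(5) + F(4)) + F(5)
Computing bottom-up: F(0)=0, F(1)=1, F(2)=1, F(3)=2, F(4)=3, F(5)=5, F(6)=8, F(7)=13
= 13


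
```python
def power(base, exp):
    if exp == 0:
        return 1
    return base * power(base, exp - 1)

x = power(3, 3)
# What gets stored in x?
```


power(3, 3)
= 3 * power(3, 2)
= 3 * 3 * power(3, 1)
= 3 * 3 * 3 * power(3, 0)
= 3 * 3 * 3 * 1
= 27


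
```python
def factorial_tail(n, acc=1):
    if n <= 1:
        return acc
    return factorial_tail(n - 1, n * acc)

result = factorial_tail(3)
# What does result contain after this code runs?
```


factorial_tail(3, 1)
= factorial_tail(2, 3 * 1) = factorial_tail(2, 3)
= factorial_tail(1, 2 * 3) = factorial_tail(1, 6)
n <= 1, return acc = 6


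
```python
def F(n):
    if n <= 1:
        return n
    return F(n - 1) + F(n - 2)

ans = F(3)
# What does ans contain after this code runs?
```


F(3)
= F(2) + F(1)
Computing bottom-up: F(0)=0, F(1)=1, F(2)=1, F(3)=2
= 2


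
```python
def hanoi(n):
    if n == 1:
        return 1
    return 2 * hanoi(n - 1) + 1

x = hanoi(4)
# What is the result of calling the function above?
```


hanoi(4)
= 2 * hanoi(3) + 1
= 2 * (2 * hanoi(2) + 1) + 1
= 2 * (2 * (2 * hanoi(1) + 1) + 1) + 1
Now compute bottom-up:
hanoi(1) = 1
hanoi(2) = 2 * 1 + 1 = 3
hanoi(3) = 2 * 3 + 1 = 7
hanoi(4) = 2 * 7 + 1 = 15
= 15


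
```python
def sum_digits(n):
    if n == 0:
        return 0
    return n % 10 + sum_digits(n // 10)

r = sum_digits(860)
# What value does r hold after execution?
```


sum_digits(860)
= 0 + sum_digits(86)
= 0 + 6 + sum_digits(8)
= 0 + 6 + 8 + sum_digits(0)
= 0 + 6 + 8 + 0
= 14


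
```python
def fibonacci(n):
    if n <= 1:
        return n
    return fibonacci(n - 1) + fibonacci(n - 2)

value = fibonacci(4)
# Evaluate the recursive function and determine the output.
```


fibonacci(4)
= fibonacci(3) + fibonacci(2)
= (fibonacci(2) + fibonacci(1)) + fibonacci(2)
Computing bottom-up: fibonacci(0)=0, fibonacci(1)=1, fibonacci(2)=1, fibonacci(3)=2, fibonacci(4)=3
= 3


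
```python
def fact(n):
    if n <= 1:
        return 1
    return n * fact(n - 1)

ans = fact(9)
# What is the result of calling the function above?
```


fact(9)
= 9 * fact(8)
= 9 * 8 * fact(7)
= 9 * 8 * 7 * fact(6)
= 9 * 8 * 7 * 6 * fact(5)
= 9 * 8 * 7 * 6 * 5 * fact(4)
= 9 * 8 * 7 * 6 * 5 * 4 * fact(3)
= 9 * 8 * 7 * 6 * 5 * 4 * 3 * fact(2)
= 9 * 8 * 7 * 6 * 5 * 4 * 3 * 2 * fact(1)
= 9 * 8 * 7 * 6 * 5 * 4 * 3 * 2 * 1
= 362880


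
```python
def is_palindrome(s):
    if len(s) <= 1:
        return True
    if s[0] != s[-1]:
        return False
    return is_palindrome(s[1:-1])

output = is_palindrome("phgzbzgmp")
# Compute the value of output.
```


is_palindrome("phgzbzgmp")
"phgzbzgmp": s[0]='p' == s[-1]='p' -> is_palindrome("hgzbzgm")
"hgzbzgm": s[0]='h' != s[-1]='m' -> False
= False


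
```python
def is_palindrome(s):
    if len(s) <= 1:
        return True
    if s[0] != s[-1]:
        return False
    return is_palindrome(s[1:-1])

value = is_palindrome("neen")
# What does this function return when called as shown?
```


is_palindrome("neen")
"neen": s[0]='n' == s[-1]='n' -> is_palindrome("ee")
"ee": s[0]='e' == s[-1]='e' -> is_palindrome("")
"": len <= 1 -> True
= True


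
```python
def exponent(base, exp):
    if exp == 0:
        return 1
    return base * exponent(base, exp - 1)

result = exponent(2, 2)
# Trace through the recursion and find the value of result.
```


exponent(2, 2)
= 2 * exponent(2, 1)
= 2 * 2 * exponent(2, 0)
= 2 * 2 * 1
= 4


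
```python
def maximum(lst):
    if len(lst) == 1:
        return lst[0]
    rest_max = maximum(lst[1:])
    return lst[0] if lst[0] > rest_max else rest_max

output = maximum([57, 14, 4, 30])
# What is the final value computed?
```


maximum([57, 14, 4, 30])
= compare 57 with maximum([14, 4, 30])
= compare 14 with maximum([4, 30])
= compare 4 with maximum([30])
Base: maximum([30]) = 30
compare 4 with 30: max = 30
compare 14 with 30: max = 30
compare 57 with 30: max = 57
= 57


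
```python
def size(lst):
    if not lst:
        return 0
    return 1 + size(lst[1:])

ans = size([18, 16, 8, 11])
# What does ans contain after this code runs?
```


size([18, 16, 8, 11])
= 1 + size([16, 8, 11])
= 1 + 1 + size([8, 11])
= 1 + 1 + 1 + size([11])
= 1 + 1 + 1 + 1 + size([])
= 1 + 1 + 1 + 1 + 0
= 4


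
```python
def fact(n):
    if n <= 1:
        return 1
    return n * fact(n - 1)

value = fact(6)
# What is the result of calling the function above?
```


fact(6)
= 6 * fact(5)
= 6 * 5 * fact(4)
= 6 * 5 * 4 * fact(3)
= 6 * 5 * 4 * 3 * fact(2)
= 6 * 5 * 4 * 3 * 2 * fact(1)
= 6 * 5 * 4 * 3 * 2 * 1
= 720


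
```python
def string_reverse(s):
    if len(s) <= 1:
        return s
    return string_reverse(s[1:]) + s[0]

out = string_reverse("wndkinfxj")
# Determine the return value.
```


string_reverse("wndkinfxj")
= string_reverse("ndkinfxj") + "w"
= string_reverse("dkinfxj") + "n" + "w"
= string_reverse("kinfxj") + "d" + "n" + "w"
= string_reverse("infxj") + "k" + "d" + "n" + "w"
= string_reverse("nfxj") + "i" + "k" + "d" + "n" + "w"
= string_reverse("fxj") + "n" + "i" + "k" + "d" + "n" + "w"
= string_reverse("xj") + "f" + "n" + "i" + "k" + "d" + "n" + "w"
= string_reverse("j") + "x" + "f" + "n" + "i" + "k" + "d" + "n" + "w"
= "j" + "x" + "f" + "n" + "i" + "k" + "d" + "n" + "w"
= "jxfnikdnw"


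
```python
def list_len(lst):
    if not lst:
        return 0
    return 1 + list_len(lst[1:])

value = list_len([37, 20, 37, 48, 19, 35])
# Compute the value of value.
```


list_len([37, 20, 37, 48, 19, 35])
= 1 + list_len([20, 37, 48, 19, 35])
= 1 + 1 + list_len([37, 48, 19, 35])
= 1 + 1 + 1 + list_len([48, 19, 35])
= 1 + 1 + 1 + 1 + list_len([19, 35])
= 1 + 1 + 1 + 1 + 1 + list_len([35])
= 1 + 1 + 1 + 1 + 1 + 1 + list_len([])
= 1 + 1 + 1 + 1 + 1 + 1 + 0
= 6


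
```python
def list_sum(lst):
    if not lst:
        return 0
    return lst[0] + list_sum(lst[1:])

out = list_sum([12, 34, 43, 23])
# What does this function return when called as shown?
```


list_sum([12, 34, 43, 23])
= 12 + list_sum([34, 43, 23])
= 12 + 34 + list_sum([43, 23])
= 12 + 34 + 43 + list_sum([23])
= 12 + 34 + 43 + 23 + list_sum([])
= 12 + 34 + 43 + 23 + 0
= 112


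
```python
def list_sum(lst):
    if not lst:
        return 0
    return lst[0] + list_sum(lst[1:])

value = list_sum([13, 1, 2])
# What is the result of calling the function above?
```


list_sum([13, 1, 2])
= 13 + list_sum([1, 2])
= 13 + 1 + list_sum([2])
= 13 + 1 + 2 + list_sum([])
= 13 + 1 + 2 + 0
= 16


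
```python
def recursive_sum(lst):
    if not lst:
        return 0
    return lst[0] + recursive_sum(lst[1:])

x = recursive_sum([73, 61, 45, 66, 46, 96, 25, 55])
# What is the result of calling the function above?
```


recursive_sum([73, 61, 45, 66, 46, 96, 25, 55])
= 73 + recursive_sum([61, 45, 66, 46, 96, 25, 55])
= 73 + 61 + recursive_sum([45, 66, 46, 96, 25, 55])
= 73 + 61 + 45 + recursive_sum([66, 46, 96, 25, 55])
= 73 + 61 + 45 + 66 + recursive_sum([46, 96, 25, 55])
= 73 + 61 + 45 + 66 + 46 + recursive_sum([96, 25, 55])
= 73 + 61 + 45 + 66 + 46 + 96 + recursive_sum([25, 55])
= 73 + 61 + 45 + 66 + 46 + 96 + 25 + recursive_sum([55])
= 73 + 61 + 45 + 66 + 46 + 96 + 25 + 55 + recursive_sum([])
= 73 + 61 + 45 + 66 + 46 + 96 + 25 + 55 + 0
= 467


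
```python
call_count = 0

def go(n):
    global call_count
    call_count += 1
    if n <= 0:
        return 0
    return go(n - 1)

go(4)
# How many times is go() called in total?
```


go(4) calls go(3) calls ... calls go(0)
Total calls: 4 + 1 (for base case) = 5


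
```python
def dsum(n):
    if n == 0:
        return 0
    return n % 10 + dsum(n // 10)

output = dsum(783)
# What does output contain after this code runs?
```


dsum(783)
= 3 + dsum(78)
= 3 + 8 + dsum(7)
= 3 + 8 + 7 + dsum(0)
= 3 + 8 + 7 + 0
= 18


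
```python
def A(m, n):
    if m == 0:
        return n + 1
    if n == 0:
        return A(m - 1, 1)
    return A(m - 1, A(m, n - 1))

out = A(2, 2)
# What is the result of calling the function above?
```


A(2, 2)
= A(1, A(2, 1))
First compute A(2, 1) = 5
= A(1, 5)
= 7


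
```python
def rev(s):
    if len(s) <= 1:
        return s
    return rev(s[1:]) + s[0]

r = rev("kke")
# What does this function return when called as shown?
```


rev("kke")
= rev("ke") + "k"
= rev("e") + "k" + "k"
= "e" + "k" + "k"
= "ekk"


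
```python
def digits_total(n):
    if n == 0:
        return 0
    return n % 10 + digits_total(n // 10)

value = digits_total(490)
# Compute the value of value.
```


digits_total(490)
= 0 + digits_total(49)
= 0 + 9 + digits_total(4)
= 0 + 9 + 4 + digits_total(0)
= 0 + 9 + 4 + 0
= 13


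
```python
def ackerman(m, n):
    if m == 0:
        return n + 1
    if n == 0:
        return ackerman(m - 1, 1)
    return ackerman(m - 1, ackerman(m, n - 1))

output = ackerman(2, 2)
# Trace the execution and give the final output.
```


ackerman(2, 2)
= ackerman(1, ackerman(2, 1))
First compute ackerman(2, 1) = 5
= ackerman(1, 5)
= 7


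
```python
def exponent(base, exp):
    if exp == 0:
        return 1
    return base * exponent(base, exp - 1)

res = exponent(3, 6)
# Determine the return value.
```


exponent(3, 6)
= 3 * exponent(3, 5)
= 3 * 3 * exponent(3, 4)
= 3 * 3 * 3 * exponent(3, 3)
= 3 * 3 * 3 * 3 * exponent(3, 2)
= 3 * 3 * 3 * 3 * 3 * exponent(3, 1)
= 3 * 3 * 3 * 3 * 3 * 3 * exponent(3, 0)
= 3 * 3 * 3 * 3 * 3 * 3 * 1
= 729


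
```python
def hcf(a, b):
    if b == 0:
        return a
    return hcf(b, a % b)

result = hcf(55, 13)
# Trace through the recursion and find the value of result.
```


hcf(55, 13)
= hcf(13, 55 % 13) = hcf(13, 3)
= hcf(3, 13 % 3) = hcf(3, 1)
= hcf(1, 3 % 1) = hcf(1, 0)
b == 0, return a = 1


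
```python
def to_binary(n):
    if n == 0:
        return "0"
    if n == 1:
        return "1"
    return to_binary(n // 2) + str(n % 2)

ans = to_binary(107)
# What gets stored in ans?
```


to_binary(107)
= to_binary(53) + "1"
= to_binary(26) + "1" + "1"
= to_binary(13) + "0" + "1" + "1"
= to_binary(6) + "1" + "0" + "1" + "1"
= to_binary(3) + "0" + "1" + "0" + "1" + "1"
= to_binary(1) + "1" + "0" + "1" + "0" + "1" + "1"
= "1" + "1" + "0" + "1" + "0" + "1" + "1"
= "1101011"


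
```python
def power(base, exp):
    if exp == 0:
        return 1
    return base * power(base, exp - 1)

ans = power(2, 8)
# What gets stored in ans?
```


power(2, 8)
= 2 * power(2, 7)
= 2 * 2 * power(2, 6)
= 2 * 2 * 2 * power(2, 5)
= 2 * 2 * 2 * 2 * power(2, 4)
= 2 * 2 * 2 * 2 * 2 * power(2, 3)
= 2 * 2 * 2 * 2 * 2 * 2 * power(2, 2)
= 2 * 2 * 2 * 2 * 2 * 2 * 2 * power(2, 1)
= 2 * 2 * 2 * 2 * 2 * 2 * 2 * 2 * power(2, 0)
= 2 * 2 * 2 * 2 * 2 * 2 * 2 * 2 * 1
= 256


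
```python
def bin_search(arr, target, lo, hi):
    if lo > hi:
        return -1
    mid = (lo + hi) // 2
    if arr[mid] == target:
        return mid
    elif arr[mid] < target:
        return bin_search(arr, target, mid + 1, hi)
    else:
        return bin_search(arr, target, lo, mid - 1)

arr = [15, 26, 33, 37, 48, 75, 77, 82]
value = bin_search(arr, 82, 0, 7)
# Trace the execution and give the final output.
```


bin_search(arr, 82, 0, 7)
lo=0, hi=7, mid=3, arr[mid]=37
37 < 82, search right half
lo=4, hi=7, mid=5, arr[mid]=75
75 < 82, search right half
lo=6, hi=7, mid=6, arr[mid]=77
77 < 82, search right half
lo=7, hi=7, mid=7, arr[mid]=82
arr[7] == 82, found at index 7
= 7


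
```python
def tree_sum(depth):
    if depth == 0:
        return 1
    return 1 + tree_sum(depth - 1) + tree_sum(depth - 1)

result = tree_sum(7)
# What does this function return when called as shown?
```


tree_sum(7)
= 1 + tree_sum(6) + tree_sum(6)
= 1 + 2 * tree_sum(6)
tree_sum(k) = 2^(k+1) - 1
tree_sum(0) = 1
tree_sum(1) = 3
tree_sum(2) = 7
tree_sum(3) = 15
tree_sum(4) = 31
tree_sum(7) = 2^8 - 1 = 255


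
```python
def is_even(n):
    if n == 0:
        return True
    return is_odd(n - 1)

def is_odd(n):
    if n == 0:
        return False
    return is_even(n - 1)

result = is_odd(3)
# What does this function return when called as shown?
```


is_odd(3)
= is_even(2)
= is_odd(1)
= is_even(0)
n == 0: return True
= True


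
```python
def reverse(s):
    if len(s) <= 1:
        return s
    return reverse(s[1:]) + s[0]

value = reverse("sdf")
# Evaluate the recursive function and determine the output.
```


reverse("sdf")
= reverse("df") + "s"
= reverse("f") + "d" + "s"
= "f" + "d" + "s"
= "fds"


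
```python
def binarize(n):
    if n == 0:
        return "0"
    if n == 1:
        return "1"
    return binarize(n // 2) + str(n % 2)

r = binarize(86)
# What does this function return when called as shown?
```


binarize(86)
= binarize(43) + "0"
= binarize(21) + "1" + "0"
= binarize(10) + "1" + "1" + "0"
= binarize(5) + "0" + "1" + "1" + "0"
= binarize(2) + "1" + "0" + "1" + "1" + "0"
= binarize(1) + "0" + "1" + "0" + "1" + "1" + "0"
= "1" + "0" + "1" + "0" + "1" + "1" + "0"
= "1010110"


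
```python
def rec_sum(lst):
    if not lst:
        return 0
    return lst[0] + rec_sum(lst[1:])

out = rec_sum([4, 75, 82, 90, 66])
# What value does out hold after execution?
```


rec_sum([4, 75, 82, 90, 66])
= 4 + rec_sum([75, 82, 90, 66])
= 4 + 75 + rec_sum([82, 90, 66])
= 4 + 75 + 82 + rec_sum([90, 66])
= 4 + 75 + 82 + 90 + rec_sum([66])
= 4 + 75 + 82 + 90 + 66 + rec_sum([])
= 4 + 75 + 82 + 90 + 66 + 0
= 317


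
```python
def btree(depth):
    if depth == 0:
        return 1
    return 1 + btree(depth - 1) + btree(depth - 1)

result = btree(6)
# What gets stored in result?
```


btree(6)
= 1 + btree(5) + btree(5)
= 1 + 2 * btree(5)
btree(k) = 2^(k+1) - 1
btree(0) = 1
btree(1) = 3
btree(2) = 7
btree(3) = 15
btree(4) = 31
btree(6) = 2^7 - 1 = 127


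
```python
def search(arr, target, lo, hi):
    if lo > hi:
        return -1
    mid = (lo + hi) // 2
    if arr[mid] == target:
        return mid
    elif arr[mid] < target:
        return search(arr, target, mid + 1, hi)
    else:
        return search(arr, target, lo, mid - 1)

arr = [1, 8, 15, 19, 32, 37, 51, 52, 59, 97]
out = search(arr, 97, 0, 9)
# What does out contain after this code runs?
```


search(arr, 97, 0, 9)
lo=0, hi=9, mid=4, arr[mid]=32
32 < 97, search right half
lo=5, hi=9, mid=7, arr[mid]=52
52 < 97, search right half
lo=8, hi=9, mid=8, arr[mid]=59
59 < 97, search right half
lo=9, hi=9, mid=9, arr[mid]=97
arr[9] == 97, found at index 9
= 9


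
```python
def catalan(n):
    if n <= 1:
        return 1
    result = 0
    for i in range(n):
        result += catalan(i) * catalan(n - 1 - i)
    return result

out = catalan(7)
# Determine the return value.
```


catalan(7)
= sum of catalan(i) * catalan(7-1-i) for i in 0..6
First compute sub-values bottom-up:
  catalan(0) = 1, catalan(1) = 1
  catalan(2) = 1*1 + 1*1 = 2
  catalan(3) = 1*2 + 1*1 + 2*1 = 5
  catalan(4) = 1*5 + 1*2 + 2*1 + 5*1 = 14
  catalan(5) = 1*14 + 1*5 + 2*2 + 5*1 + 14*1 = 42
  catalan(6) = 1*42 + 1*14 + 2*5 + 5*2 + 14*1 + 42*1 = 132
Now catalan(7):
  catalan(0)*catalan(6) = 1*132 = 132
  catalan(1)*catalan(5) = 1*42 = 42
  catalan(2)*catalan(4) = 2*14 = 28
  catalan(3)*catalan(3) = 5*5 = 25
  catalan(4)*catalan(2) = 14*2 = 28
  catalan(5)*catalan(1) = 42*1 = 42
  catalan(6)*catalan(0) = 132*1 = 132
= 132 + 42 + 28 + 25 + 28 + 42 + 132
= 429


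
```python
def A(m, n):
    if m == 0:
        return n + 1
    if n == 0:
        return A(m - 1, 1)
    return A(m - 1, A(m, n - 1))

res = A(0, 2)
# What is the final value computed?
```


A(0, 2)
m == 0: return 2 + 1 = 3
= 3


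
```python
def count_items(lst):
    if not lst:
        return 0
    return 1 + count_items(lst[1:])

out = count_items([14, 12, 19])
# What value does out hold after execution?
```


count_items([14, 12, 19])
= 1 + count_items([12, 19])
= 1 + 1 + count_items([19])
= 1 + 1 + 1 + count_items([])
= 1 + 1 + 1 + 0
= 3


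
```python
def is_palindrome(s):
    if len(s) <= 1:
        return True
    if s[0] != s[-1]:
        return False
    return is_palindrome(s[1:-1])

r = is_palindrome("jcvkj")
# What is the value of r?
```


is_palindrome("jcvkj")
"jcvkj": s[0]='j' == s[-1]='j' -> is_palindrome("cvk")
"cvk": s[0]='c' != s[-1]='k' -> False
= False


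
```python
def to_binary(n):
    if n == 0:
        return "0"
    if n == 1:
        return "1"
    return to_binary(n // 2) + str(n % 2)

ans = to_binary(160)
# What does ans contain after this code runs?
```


to_binary(160)
= to_binary(80) + "0"
= to_binary(40) + "0" + "0"
= to_binary(20) + "0" + "0" + "0"
= to_binary(10) + "0" + "0" + "0" + "0"
= to_binary(5) + "0" + "0" + "0" + "0" + "0"
= to_binary(2) + "1" + "0" + "0" + "0" + "0" + "0"
= to_binary(1) + "0" + "1" + "0" + "0" + "0" + "0" + "0"
= "1" + "0" + "1" + "0" + "0" + "0" + "0" + "0"
= "10100000"


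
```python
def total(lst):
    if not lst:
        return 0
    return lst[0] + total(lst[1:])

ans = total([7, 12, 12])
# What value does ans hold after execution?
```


total([7, 12, 12])
= 7 + total([12, 12])
= 7 + 12 + total([12])
= 7 + 12 + 12 + total([])
= 7 + 12 + 12 + 0
= 31


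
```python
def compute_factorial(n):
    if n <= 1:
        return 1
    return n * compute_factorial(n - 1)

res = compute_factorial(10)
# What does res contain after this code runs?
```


compute_factorial(10)
= 10 * compute_factorial(9)
= 10 * 9 * compute_factorial(8)
= 10 * 9 * 8 * compute_factorial(7)
= 10 * 9 * 8 * 7 * compute_factorial(6)
= 10 * 9 * 8 * 7 * 6 * compute_factorial(5)
= 10 * 9 * 8 * 7 * 6 * 5 * compute_factorial(4)
= 10 * 9 * 8 * 7 * 6 * 5 * 4 * compute_factorial(3)
= 10 * 9 * 8 * 7 * 6 * 5 * 4 * 3 * compute_factorial(2)
= 10 * 9 * 8 * 7 * 6 * 5 * 4 * 3 * 2 * compute_factorial(1)
= 10 * 9 * 8 * 7 * 6 * 5 * 4 * 3 * 2 * 1
= 3628800


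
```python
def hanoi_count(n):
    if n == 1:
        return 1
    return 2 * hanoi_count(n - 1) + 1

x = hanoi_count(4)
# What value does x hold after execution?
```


hanoi_count(4)
= 2 * hanoi_count(3) + 1
= 2 * (2 * hanoi_count(2) + 1) + 1
= 2 * (2 * (2 * hanoi_count(1) + 1) + 1) + 1
Now compute bottom-up:
hanoi_count(1) = 1
hanoi_count(2) = 2 * 1 + 1 = 3
hanoi_count(3) = 2 * 3 + 1 = 7
hanoi_count(4) = 2 * 7 + 1 = 15
= 15


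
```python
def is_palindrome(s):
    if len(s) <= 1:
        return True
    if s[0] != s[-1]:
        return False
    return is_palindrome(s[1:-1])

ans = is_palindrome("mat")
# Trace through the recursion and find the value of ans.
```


is_palindrome("mat")
"mat": s[0]='m' != s[-1]='t' -> False
= False


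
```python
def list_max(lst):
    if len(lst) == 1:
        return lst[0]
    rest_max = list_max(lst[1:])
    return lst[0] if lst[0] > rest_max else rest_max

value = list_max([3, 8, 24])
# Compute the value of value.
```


list_max([3, 8, 24])
= compare 3 with list_max([8, 24])
= compare 8 with list_max([24])
Base: list_max([24]) = 24
compare 8 with 24: max = 24
compare 3 with 24: max = 24
= 24


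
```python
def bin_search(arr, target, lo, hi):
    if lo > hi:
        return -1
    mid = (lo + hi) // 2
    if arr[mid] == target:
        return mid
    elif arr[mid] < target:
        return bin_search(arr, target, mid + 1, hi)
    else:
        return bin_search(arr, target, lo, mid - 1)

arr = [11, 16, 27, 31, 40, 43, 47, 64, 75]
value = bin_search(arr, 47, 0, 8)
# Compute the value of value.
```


bin_search(arr, 47, 0, 8)
lo=0, hi=8, mid=4, arr[mid]=40
40 < 47, search right half
lo=5, hi=8, mid=6, arr[mid]=47
arr[6] == 47, found at index 6
= 6


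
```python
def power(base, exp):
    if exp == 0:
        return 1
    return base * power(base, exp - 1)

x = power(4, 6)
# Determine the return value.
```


power(4, 6)
= 4 * power(4, 5)
= 4 * 4 * power(4, 4)
= 4 * 4 * 4 * power(4, 3)
= 4 * 4 * 4 * 4 * power(4, 2)
= 4 * 4 * 4 * 4 * 4 * power(4, 1)
= 4 * 4 * 4 * 4 * 4 * 4 * power(4, 0)
= 4 * 4 * 4 * 4 * 4 * 4 * 1
= 4096


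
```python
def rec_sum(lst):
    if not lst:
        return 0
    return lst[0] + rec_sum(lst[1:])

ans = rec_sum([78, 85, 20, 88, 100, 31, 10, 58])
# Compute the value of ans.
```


rec_sum([78, 85, 20, 88, 100, 31, 10, 58])
= 78 + rec_sum([85, 20, 88, 100, 31, 10, 58])
= 78 + 85 + rec_sum([20, 88, 100, 31, 10, 58])
= 78 + 85 + 20 + rec_sum([88, 100, 31, 10, 58])
= 78 + 85 + 20 + 88 + rec_sum([100, 31, 10, 58])
= 78 + 85 + 20 + 88 + 100 + rec_sum([31, 10, 58])
= 78 + 85 + 20 + 88 + 100 + 31 + rec_sum([10, 58])
= 78 + 85 + 20 + 88 + 100 + 31 + 10 + rec_sum([58])
= 78 + 85 + 20 + 88 + 100 + 31 + 10 + 58 + rec_sum([])
= 78 + 85 + 20 + 88 + 100 + 31 + 10 + 58 + 0
= 470
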